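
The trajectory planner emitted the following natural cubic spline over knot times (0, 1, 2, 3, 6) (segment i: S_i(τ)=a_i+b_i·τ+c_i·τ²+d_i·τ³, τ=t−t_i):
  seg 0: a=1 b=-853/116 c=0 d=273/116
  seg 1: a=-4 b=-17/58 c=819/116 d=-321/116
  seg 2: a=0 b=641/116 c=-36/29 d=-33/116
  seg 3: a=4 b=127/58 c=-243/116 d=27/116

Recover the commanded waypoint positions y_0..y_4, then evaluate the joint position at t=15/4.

y_0=1 y_1=-4 y_2=0 y_3=4 y_4=-2
S(15/4) = 33869/7424

y_0 = S_0(0) = a_0 = 1
y_1 = S_1(0) = a_1 = -4
y_2 = S_2(0) = a_2 = 0
y_3 = S_3(0) = a_3 = 4
y_4 = S_3(3) = -2
t_q=15/4 is in segment 3 (τ=3/4); S_3(τ)=33869/7424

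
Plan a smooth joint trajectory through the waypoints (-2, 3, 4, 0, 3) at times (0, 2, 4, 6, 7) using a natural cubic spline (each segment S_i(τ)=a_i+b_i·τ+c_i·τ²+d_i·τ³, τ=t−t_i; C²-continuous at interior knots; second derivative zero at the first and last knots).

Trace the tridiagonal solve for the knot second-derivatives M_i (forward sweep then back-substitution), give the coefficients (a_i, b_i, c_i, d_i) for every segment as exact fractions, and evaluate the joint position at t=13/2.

Δ: Δ0=5/2, Δ1=1/2, Δ2=-2, Δ3=3
row 1: diag=8, rhs=-12; c'=1/4, d'=-3/2
row 2: denom=8−2·1/4=15/2; d'=(-15−2·-3/2)/(15/2)=-8/5
row 3: denom=6−2·4/15=82/15; d'=(30−2·-8/5)/(82/15)=249/41
back: M3=249/41
back: M2=-8/5−4/15·249/41=-132/41
back: M1=-3/2−1/4·-132/41=-57/82
M: M0=0, M1=-57/82, M2=-132/41, M3=249/41, M4=0
seg 0: a=-2, c=M0/2=0, d=(M1−M0)/(6·2)=-19/328, b=Δ0−h0·(2M0+M1)/6=112/41
seg 1: a=3, c=M1/2=-57/164, d=(M2−M1)/(6·2)=-69/328, b=Δ1−h1·(2M1+M2)/6=167/82
seg 2: a=4, c=M2/2=-66/41, d=(M3−M2)/(6·2)=127/164, b=Δ2−h2·(2M2+M3)/6=-77/41
seg 3: a=0, c=M3/2=249/82, d=(M4−M3)/(6·1)=-83/82, b=Δ3−h3·(2M3+M4)/6=40/41
t_q=13/2 → seg 3, τ=1/2; S=0+40/41·τ+249/82·τ²+-83/82·τ³=735/656

  seg 0: a=-2 b=112/41 c=0 d=-19/328
  seg 1: a=3 b=167/82 c=-57/164 d=-69/328
  seg 2: a=4 b=-77/41 c=-66/41 d=127/164
  seg 3: a=0 b=40/41 c=249/82 d=-83/82
S(13/2) = 735/656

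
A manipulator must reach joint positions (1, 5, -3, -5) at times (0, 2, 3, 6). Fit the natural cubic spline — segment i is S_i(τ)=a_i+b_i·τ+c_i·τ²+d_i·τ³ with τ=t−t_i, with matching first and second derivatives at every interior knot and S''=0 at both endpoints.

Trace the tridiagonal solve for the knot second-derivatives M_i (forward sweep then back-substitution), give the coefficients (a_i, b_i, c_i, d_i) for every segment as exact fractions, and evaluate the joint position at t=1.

  seg 0: a=1 b=806/141 c=0 d=-131/141
  seg 1: a=5 b=-766/141 c=-262/47 d=424/141
  seg 2: a=-3 b=-1066/141 c=162/47 d=-18/47
S(1) = 272/47

Δ: Δ0=2, Δ1=-8, Δ2=-2/3
row 1: diag=6, rhs=-60; c'=1/6, d'=-10
row 2: denom=8−1·1/6=47/6; d'=(44−1·-10)/(47/6)=324/47
back: M2=324/47
back: M1=-10−1/6·324/47=-524/47
M: M0=0, M1=-524/47, M2=324/47, M3=0
seg 0: a=1, c=M0/2=0, d=(M1−M0)/(6·2)=-131/141, b=Δ0−h0·(2M0+M1)/6=806/141
seg 1: a=5, c=M1/2=-262/47, d=(M2−M1)/(6·1)=424/141, b=Δ1−h1·(2M1+M2)/6=-766/141
seg 2: a=-3, c=M2/2=162/47, d=(M3−M2)/(6·3)=-18/47, b=Δ2−h2·(2M2+M3)/6=-1066/141
t_q=1 → seg 0, τ=1; S=1+806/141·τ+0·τ²+-131/141·τ³=272/47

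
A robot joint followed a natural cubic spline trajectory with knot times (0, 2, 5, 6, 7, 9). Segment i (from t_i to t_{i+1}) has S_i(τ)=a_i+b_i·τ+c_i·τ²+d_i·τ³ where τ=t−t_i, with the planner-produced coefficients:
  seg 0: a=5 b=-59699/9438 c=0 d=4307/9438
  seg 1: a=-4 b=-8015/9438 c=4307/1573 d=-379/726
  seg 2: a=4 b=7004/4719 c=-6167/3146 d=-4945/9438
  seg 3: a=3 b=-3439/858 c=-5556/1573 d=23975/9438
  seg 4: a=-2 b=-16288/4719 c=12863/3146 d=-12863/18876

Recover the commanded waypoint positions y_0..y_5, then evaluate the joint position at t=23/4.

y_0=5 y_1=-4 y_2=4 y_3=3 y_4=-2 y_5=2
S(23/4) = 762987/201344

y_0 = S_0(0) = a_0 = 5
y_1 = S_1(0) = a_1 = -4
y_2 = S_2(0) = a_2 = 4
y_3 = S_3(0) = a_3 = 3
y_4 = S_4(0) = a_4 = -2
y_5 = S_4(2) = 2
t_q=23/4 is in segment 2 (τ=3/4); S_2(τ)=762987/201344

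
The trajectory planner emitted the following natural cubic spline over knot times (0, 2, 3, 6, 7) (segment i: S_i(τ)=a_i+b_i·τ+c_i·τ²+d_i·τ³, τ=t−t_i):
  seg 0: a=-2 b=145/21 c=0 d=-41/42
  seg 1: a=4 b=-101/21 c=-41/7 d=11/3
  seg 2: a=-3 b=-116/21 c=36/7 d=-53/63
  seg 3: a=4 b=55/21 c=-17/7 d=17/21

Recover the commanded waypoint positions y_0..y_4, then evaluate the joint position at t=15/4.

y_0 = S_0(0) = a_0 = -2
y_1 = S_1(0) = a_1 = 4
y_2 = S_2(0) = a_2 = -3
y_3 = S_3(0) = a_3 = 4
y_4 = S_3(1) = 5
t_q=15/4 is in segment 2 (τ=3/4); S_2(τ)=-2063/448

y_0=-2 y_1=4 y_2=-3 y_3=4 y_4=5
S(15/4) = -2063/448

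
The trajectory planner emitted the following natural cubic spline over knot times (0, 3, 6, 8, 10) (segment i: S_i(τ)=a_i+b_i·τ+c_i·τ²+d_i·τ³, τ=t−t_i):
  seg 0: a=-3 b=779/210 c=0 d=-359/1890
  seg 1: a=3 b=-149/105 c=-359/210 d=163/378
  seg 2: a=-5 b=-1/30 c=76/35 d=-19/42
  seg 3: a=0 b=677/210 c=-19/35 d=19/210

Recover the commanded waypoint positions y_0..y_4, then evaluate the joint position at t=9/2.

y_0=-3 y_1=3 y_2=-5 y_3=0 y_4=5
S(9/2) = -851/560

y_0 = S_0(0) = a_0 = -3
y_1 = S_1(0) = a_1 = 3
y_2 = S_2(0) = a_2 = -5
y_3 = S_3(0) = a_3 = 0
y_4 = S_3(2) = 5
t_q=9/2 is in segment 1 (τ=3/2); S_1(τ)=-851/560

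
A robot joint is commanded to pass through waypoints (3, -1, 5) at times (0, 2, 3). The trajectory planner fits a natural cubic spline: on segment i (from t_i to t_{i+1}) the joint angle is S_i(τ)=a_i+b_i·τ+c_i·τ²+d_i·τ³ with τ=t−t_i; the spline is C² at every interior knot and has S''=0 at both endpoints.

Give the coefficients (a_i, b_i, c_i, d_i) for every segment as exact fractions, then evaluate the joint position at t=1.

Δ: Δ0=-2, Δ1=6
row 1: diag=6, rhs=48; c'=1/6, d'=8
back: M1=8
M: M0=0, M1=8, M2=0
seg 0: a=3, c=M0/2=0, d=(M1−M0)/(6·2)=2/3, b=Δ0−h0·(2M0+M1)/6=-14/3
seg 1: a=-1, c=M1/2=4, d=(M2−M1)/(6·1)=-4/3, b=Δ1−h1·(2M1+M2)/6=10/3
t_q=1 → seg 0, τ=1; S=3+-14/3·τ+0·τ²+2/3·τ³=-1

  seg 0: a=3 b=-14/3 c=0 d=2/3
  seg 1: a=-1 b=10/3 c=4 d=-4/3
S(1) = -1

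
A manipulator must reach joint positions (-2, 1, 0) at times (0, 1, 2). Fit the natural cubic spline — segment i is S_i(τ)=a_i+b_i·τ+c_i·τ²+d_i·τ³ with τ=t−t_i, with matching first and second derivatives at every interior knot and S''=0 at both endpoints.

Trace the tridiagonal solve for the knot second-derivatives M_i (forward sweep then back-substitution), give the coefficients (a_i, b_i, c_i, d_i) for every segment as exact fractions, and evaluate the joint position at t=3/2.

Δ: Δ0=3, Δ1=-1
row 1: diag=4, rhs=-24; c'=1/4, d'=-6
back: M1=-6
M: M0=0, M1=-6, M2=0
seg 0: a=-2, c=M0/2=0, d=(M1−M0)/(6·1)=-1, b=Δ0−h0·(2M0+M1)/6=4
seg 1: a=1, c=M1/2=-3, d=(M2−M1)/(6·1)=1, b=Δ1−h1·(2M1+M2)/6=1
t_q=3/2 → seg 1, τ=1/2; S=1+1·τ+-3·τ²+1·τ³=7/8

  seg 0: a=-2 b=4 c=0 d=-1
  seg 1: a=1 b=1 c=-3 d=1
S(3/2) = 7/8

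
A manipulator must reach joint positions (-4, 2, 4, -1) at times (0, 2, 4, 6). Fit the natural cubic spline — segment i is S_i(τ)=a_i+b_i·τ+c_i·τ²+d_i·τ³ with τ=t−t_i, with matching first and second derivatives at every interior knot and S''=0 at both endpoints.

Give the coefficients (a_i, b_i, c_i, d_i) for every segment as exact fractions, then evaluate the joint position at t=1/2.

  seg 0: a=-4 b=33/10 c=0 d=-3/40
  seg 1: a=2 b=12/5 c=-9/20 d=-1/8
  seg 2: a=4 b=-9/10 c=-6/5 d=1/5
S(1/2) = -151/64

Δ: Δ0=3, Δ1=1, Δ2=-5/2
row 1: diag=8, rhs=-12; c'=1/4, d'=-3/2
row 2: denom=8−2·1/4=15/2; d'=(-21−2·-3/2)/(15/2)=-12/5
back: M2=-12/5
back: M1=-3/2−1/4·-12/5=-9/10
M: M0=0, M1=-9/10, M2=-12/5, M3=0
seg 0: a=-4, c=M0/2=0, d=(M1−M0)/(6·2)=-3/40, b=Δ0−h0·(2M0+M1)/6=33/10
seg 1: a=2, c=M1/2=-9/20, d=(M2−M1)/(6·2)=-1/8, b=Δ1−h1·(2M1+M2)/6=12/5
seg 2: a=4, c=M2/2=-6/5, d=(M3−M2)/(6·2)=1/5, b=Δ2−h2·(2M2+M3)/6=-9/10
t_q=1/2 → seg 0, τ=1/2; S=-4+33/10·τ+0·τ²+-3/40·τ³=-151/64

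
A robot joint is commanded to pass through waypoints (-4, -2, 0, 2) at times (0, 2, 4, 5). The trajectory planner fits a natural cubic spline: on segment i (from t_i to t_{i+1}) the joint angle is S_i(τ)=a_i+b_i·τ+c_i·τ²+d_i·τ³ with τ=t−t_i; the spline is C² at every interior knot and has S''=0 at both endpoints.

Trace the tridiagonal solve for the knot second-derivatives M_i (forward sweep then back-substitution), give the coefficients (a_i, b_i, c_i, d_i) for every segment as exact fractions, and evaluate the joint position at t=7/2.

  seg 0: a=-4 b=12/11 c=0 d=-1/44
  seg 1: a=-2 b=9/11 c=-3/22 d=5/44
  seg 2: a=0 b=18/11 c=6/11 d=-2/11
S(7/2) = -245/352

Δ: Δ0=1, Δ1=1, Δ2=2
row 1: diag=8, rhs=0; c'=1/4, d'=0
row 2: denom=6−2·1/4=11/2; d'=(6−2·0)/(11/2)=12/11
back: M2=12/11
back: M1=0−1/4·12/11=-3/11
M: M0=0, M1=-3/11, M2=12/11, M3=0
seg 0: a=-4, c=M0/2=0, d=(M1−M0)/(6·2)=-1/44, b=Δ0−h0·(2M0+M1)/6=12/11
seg 1: a=-2, c=M1/2=-3/22, d=(M2−M1)/(6·2)=5/44, b=Δ1−h1·(2M1+M2)/6=9/11
seg 2: a=0, c=M2/2=6/11, d=(M3−M2)/(6·1)=-2/11, b=Δ2−h2·(2M2+M3)/6=18/11
t_q=7/2 → seg 1, τ=3/2; S=-2+9/11·τ+-3/22·τ²+5/44·τ³=-245/352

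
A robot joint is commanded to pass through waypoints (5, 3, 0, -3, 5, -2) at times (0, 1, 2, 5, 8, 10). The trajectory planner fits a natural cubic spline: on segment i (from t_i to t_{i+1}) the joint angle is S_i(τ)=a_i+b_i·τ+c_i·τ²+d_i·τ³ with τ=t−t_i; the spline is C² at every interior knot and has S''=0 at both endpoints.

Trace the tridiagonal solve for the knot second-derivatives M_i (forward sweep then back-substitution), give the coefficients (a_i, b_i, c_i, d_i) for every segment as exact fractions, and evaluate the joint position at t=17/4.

  seg 0: a=5 b=-10615/6162 c=0 d=-1709/6162
  seg 1: a=3 b=-7871/3081 c=-1709/2054 d=2383/6162
  seg 2: a=0 b=-18847/6162 c=337/1027 d=6619/55458
  seg 3: a=-3 b=6571/3081 c=8641/6162 d=-1741/4266
  seg 4: a=5 b=-2911/6162 c=-2332/1027 d=1166/3081
S(17/4) = -507567/131456

Δ: Δ0=-2, Δ1=-3, Δ2=-1, Δ3=8/3, Δ4=-7/2
row 1: diag=4, rhs=-6; c'=1/4, d'=-3/2
row 2: denom=8−1·1/4=31/4; d'=(12−1·-3/2)/(31/4)=54/31
row 3: denom=12−3·12/31=336/31; d'=(22−3·54/31)/(336/31)=65/42
row 4: denom=10−3·31/112=1027/112; d'=(-37−3·65/42)/(1027/112)=-4664/1027
back: M4=-4664/1027
back: M3=65/42−31/112·-4664/1027=8641/3081
back: M2=54/31−12/31·8641/3081=674/1027
back: M1=-3/2−1/4·674/1027=-1709/1027
M: M0=0, M1=-1709/1027, M2=674/1027, M3=8641/3081, M4=-4664/1027, M5=0
seg 0: a=5, c=M0/2=0, d=(M1−M0)/(6·1)=-1709/6162, b=Δ0−h0·(2M0+M1)/6=-10615/6162
seg 1: a=3, c=M1/2=-1709/2054, d=(M2−M1)/(6·1)=2383/6162, b=Δ1−h1·(2M1+M2)/6=-7871/3081
seg 2: a=0, c=M2/2=337/1027, d=(M3−M2)/(6·3)=6619/55458, b=Δ2−h2·(2M2+M3)/6=-18847/6162
seg 3: a=-3, c=M3/2=8641/6162, d=(M4−M3)/(6·3)=-1741/4266, b=Δ3−h3·(2M3+M4)/6=6571/3081
seg 4: a=5, c=M4/2=-2332/1027, d=(M5−M4)/(6·2)=1166/3081, b=Δ4−h4·(2M4+M5)/6=-2911/6162
t_q=17/4 → seg 2, τ=9/4; S=0+-18847/6162·τ+337/1027·τ²+6619/55458·τ³=-507567/131456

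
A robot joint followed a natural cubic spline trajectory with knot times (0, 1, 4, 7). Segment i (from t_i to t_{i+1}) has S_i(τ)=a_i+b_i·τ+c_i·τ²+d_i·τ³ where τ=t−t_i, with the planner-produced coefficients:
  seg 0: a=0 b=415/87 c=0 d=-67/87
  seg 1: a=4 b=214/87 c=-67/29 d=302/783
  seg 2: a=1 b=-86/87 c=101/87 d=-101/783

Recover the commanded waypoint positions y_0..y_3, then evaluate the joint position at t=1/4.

y_0 = S_0(0) = a_0 = 0
y_1 = S_1(0) = a_1 = 4
y_2 = S_2(0) = a_2 = 1
y_3 = S_2(3) = 5
t_q=1/4 is in segment 0 (τ=1/4); S_0(τ)=2191/1856

y_0=0 y_1=4 y_2=1 y_3=5
S(1/4) = 2191/1856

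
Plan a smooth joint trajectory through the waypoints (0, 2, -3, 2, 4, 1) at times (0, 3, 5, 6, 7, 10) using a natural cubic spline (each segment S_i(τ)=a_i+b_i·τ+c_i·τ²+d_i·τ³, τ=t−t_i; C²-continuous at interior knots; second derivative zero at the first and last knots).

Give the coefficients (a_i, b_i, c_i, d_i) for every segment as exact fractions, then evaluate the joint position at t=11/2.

  seg 0: a=0 b=1079/414 c=0 d=-803/3726
  seg 1: a=2 b=-665/207 c=-803/414 d=1901/1656
  seg 2: a=-3 b=129/46 c=4097/828 d=-2279/828
  seg 3: a=2 b=3679/828 c=-685/207 d=239/276
  seg 4: a=4 b=175/414 c=-589/828 d=589/7452
S(11/2) = -203/288

Δ: Δ0=2/3, Δ1=-5/2, Δ2=5, Δ3=2, Δ4=-1
row 1: diag=10, rhs=-19; c'=1/5, d'=-19/10
row 2: denom=6−2·1/5=28/5; d'=(45−2·-19/10)/(28/5)=61/7
row 3: denom=4−1·5/28=107/28; d'=(-18−1·61/7)/(107/28)=-748/107
row 4: denom=8−1·28/107=828/107; d'=(-18−1·-748/107)/(828/107)=-589/414
back: M4=-589/414
back: M3=-748/107−28/107·-589/414=-1370/207
back: M2=61/7−5/28·-1370/207=4097/414
back: M1=-19/10−1/5·4097/414=-803/207
M: M0=0, M1=-803/207, M2=4097/414, M3=-1370/207, M4=-589/414, M5=0
seg 0: a=0, c=M0/2=0, d=(M1−M0)/(6·3)=-803/3726, b=Δ0−h0·(2M0+M1)/6=1079/414
seg 1: a=2, c=M1/2=-803/414, d=(M2−M1)/(6·2)=1901/1656, b=Δ1−h1·(2M1+M2)/6=-665/207
seg 2: a=-3, c=M2/2=4097/828, d=(M3−M2)/(6·1)=-2279/828, b=Δ2−h2·(2M2+M3)/6=129/46
seg 3: a=2, c=M3/2=-685/207, d=(M4−M3)/(6·1)=239/276, b=Δ3−h3·(2M3+M4)/6=3679/828
seg 4: a=4, c=M4/2=-589/828, d=(M5−M4)/(6·3)=589/7452, b=Δ4−h4·(2M4+M5)/6=175/414
t_q=11/2 → seg 2, τ=1/2; S=-3+129/46·τ+4097/828·τ²+-2279/828·τ³=-203/288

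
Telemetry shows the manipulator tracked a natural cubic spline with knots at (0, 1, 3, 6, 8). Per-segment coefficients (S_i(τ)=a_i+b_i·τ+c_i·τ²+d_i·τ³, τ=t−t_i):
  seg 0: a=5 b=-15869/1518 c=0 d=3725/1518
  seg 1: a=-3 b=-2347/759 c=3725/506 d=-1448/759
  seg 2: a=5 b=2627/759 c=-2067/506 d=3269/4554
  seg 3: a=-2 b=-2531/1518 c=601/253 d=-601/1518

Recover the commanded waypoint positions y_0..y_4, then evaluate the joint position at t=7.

y_0 = S_0(0) = a_0 = 5
y_1 = S_1(0) = a_1 = -3
y_2 = S_2(0) = a_2 = 5
y_3 = S_3(0) = a_3 = -2
y_4 = S_3(2) = 1
t_q=7 is in segment 3 (τ=1); S_3(τ)=-427/253

y_0=5 y_1=-3 y_2=5 y_3=-2 y_4=1
S(7) = -427/253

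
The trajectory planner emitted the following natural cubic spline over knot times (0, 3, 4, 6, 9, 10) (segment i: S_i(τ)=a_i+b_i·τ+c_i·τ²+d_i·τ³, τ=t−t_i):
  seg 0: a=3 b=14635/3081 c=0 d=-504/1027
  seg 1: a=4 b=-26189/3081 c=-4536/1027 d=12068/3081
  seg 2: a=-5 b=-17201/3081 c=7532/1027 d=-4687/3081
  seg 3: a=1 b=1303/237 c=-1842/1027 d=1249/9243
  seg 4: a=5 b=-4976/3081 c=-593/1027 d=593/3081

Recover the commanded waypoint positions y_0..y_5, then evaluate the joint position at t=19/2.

y_0=3 y_1=4 y_2=-5 y_3=1 y_4=5 y_5=3
S(19/2) = 33457/8216

y_0 = S_0(0) = a_0 = 3
y_1 = S_1(0) = a_1 = 4
y_2 = S_2(0) = a_2 = -5
y_3 = S_3(0) = a_3 = 1
y_4 = S_4(0) = a_4 = 5
y_5 = S_4(1) = 3
t_q=19/2 is in segment 4 (τ=1/2); S_4(τ)=33457/8216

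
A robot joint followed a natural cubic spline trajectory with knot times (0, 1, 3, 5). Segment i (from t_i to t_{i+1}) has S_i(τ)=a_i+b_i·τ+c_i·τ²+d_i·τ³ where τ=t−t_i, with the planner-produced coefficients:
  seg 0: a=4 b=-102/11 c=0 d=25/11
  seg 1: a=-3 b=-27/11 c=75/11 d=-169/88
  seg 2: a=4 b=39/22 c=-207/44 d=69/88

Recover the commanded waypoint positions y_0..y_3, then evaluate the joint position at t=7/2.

y_0=4 y_1=-3 y_2=4 y_3=-5
S(7/2) = 2681/704

y_0 = S_0(0) = a_0 = 4
y_1 = S_1(0) = a_1 = -3
y_2 = S_2(0) = a_2 = 4
y_3 = S_2(2) = -5
t_q=7/2 is in segment 2 (τ=1/2); S_2(τ)=2681/704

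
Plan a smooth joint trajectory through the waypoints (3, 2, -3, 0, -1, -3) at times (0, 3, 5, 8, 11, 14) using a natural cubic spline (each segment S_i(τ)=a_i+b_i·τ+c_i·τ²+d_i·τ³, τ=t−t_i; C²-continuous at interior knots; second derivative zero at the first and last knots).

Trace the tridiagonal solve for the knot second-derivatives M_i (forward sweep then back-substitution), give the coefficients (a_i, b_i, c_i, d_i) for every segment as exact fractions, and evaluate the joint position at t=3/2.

  seg 0: a=3 b=401/660 c=0 d=-23/220
  seg 1: a=2 b=-731/330 c=-207/220 d=527/1320
  seg 2: a=-3 b=-196/165 c=16/11 d=-359/1485
  seg 3: a=0 b=167/165 c=-119/165 d=1/11
  seg 4: a=-1 b=-142/165 c=16/165 d=-16/1485
S(3/2) = 6263/1760

Δ: Δ0=-1/3, Δ1=-5/2, Δ2=1, Δ3=-1/3, Δ4=-2/3
row 1: diag=10, rhs=-13; c'=1/5, d'=-13/10
row 2: denom=10−2·1/5=48/5; d'=(21−2·-13/10)/(48/5)=59/24
row 3: denom=12−3·5/16=177/16; d'=(-8−3·59/24)/(177/16)=-82/59
row 4: denom=12−3·16/59=660/59; d'=(-2−3·-82/59)/(660/59)=32/165
back: M4=32/165
back: M3=-82/59−16/59·32/165=-238/165
back: M2=59/24−5/16·-238/165=32/11
back: M1=-13/10−1/5·32/11=-207/110
M: M0=0, M1=-207/110, M2=32/11, M3=-238/165, M4=32/165, M5=0
seg 0: a=3, c=M0/2=0, d=(M1−M0)/(6·3)=-23/220, b=Δ0−h0·(2M0+M1)/6=401/660
seg 1: a=2, c=M1/2=-207/220, d=(M2−M1)/(6·2)=527/1320, b=Δ1−h1·(2M1+M2)/6=-731/330
seg 2: a=-3, c=M2/2=16/11, d=(M3−M2)/(6·3)=-359/1485, b=Δ2−h2·(2M2+M3)/6=-196/165
seg 3: a=0, c=M3/2=-119/165, d=(M4−M3)/(6·3)=1/11, b=Δ3−h3·(2M3+M4)/6=167/165
seg 4: a=-1, c=M4/2=16/165, d=(M5−M4)/(6·3)=-16/1485, b=Δ4−h4·(2M4+M5)/6=-142/165
t_q=3/2 → seg 0, τ=3/2; S=3+401/660·τ+0·τ²+-23/220·τ³=6263/1760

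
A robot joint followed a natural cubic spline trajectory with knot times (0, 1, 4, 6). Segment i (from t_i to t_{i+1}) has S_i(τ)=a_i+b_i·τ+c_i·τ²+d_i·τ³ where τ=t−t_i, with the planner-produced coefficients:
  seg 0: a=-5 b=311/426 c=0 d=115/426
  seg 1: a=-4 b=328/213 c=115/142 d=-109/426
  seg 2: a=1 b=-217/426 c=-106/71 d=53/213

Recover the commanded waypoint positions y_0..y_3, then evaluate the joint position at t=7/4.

y_0 = S_0(0) = a_0 = -5
y_1 = S_1(0) = a_1 = -4
y_2 = S_2(0) = a_2 = 1
y_3 = S_2(2) = -4
t_q=7/4 is in segment 1 (τ=3/4); S_1(τ)=-22697/9088

y_0=-5 y_1=-4 y_2=1 y_3=-4
S(7/4) = -22697/9088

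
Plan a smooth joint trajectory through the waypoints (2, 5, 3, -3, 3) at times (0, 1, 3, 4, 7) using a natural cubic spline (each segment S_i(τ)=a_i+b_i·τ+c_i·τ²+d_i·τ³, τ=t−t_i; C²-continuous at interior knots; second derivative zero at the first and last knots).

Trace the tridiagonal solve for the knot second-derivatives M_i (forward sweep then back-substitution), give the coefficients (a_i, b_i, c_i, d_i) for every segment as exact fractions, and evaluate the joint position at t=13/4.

  seg 0: a=2 b=421/125 c=0 d=-46/125
  seg 1: a=5 b=283/125 c=-138/125 d=-33/125
  seg 2: a=3 b=-133/25 c=-336/125 d=251/125
  seg 3: a=-3 b=-584/125 c=417/125 d=-139/375
S(13/4) = 12267/8000

Δ: Δ0=3, Δ1=-1, Δ2=-6, Δ3=2
row 1: diag=6, rhs=-24; c'=1/3, d'=-4
row 2: denom=6−2·1/3=16/3; d'=(-30−2·-4)/(16/3)=-33/8
row 3: denom=8−1·3/16=125/16; d'=(48−1·-33/8)/(125/16)=834/125
back: M3=834/125
back: M2=-33/8−3/16·834/125=-672/125
back: M1=-4−1/3·-672/125=-276/125
M: M0=0, M1=-276/125, M2=-672/125, M3=834/125, M4=0
seg 0: a=2, c=M0/2=0, d=(M1−M0)/(6·1)=-46/125, b=Δ0−h0·(2M0+M1)/6=421/125
seg 1: a=5, c=M1/2=-138/125, d=(M2−M1)/(6·2)=-33/125, b=Δ1−h1·(2M1+M2)/6=283/125
seg 2: a=3, c=M2/2=-336/125, d=(M3−M2)/(6·1)=251/125, b=Δ2−h2·(2M2+M3)/6=-133/25
seg 3: a=-3, c=M3/2=417/125, d=(M4−M3)/(6·3)=-139/375, b=Δ3−h3·(2M3+M4)/6=-584/125
t_q=13/4 → seg 2, τ=1/4; S=3+-133/25·τ+-336/125·τ²+251/125·τ³=12267/8000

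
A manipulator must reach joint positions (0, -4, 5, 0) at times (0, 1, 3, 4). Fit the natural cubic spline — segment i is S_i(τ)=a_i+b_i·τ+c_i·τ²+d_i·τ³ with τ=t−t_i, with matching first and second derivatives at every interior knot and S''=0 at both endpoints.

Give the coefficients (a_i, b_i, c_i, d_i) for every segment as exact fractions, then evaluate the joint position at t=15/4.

  seg 0: a=0 b=-99/16 c=0 d=35/16
  seg 1: a=-4 b=3/8 c=105/16 d=-9/4
  seg 2: a=5 b=-3/8 c=-111/16 d=37/16
S(15/4) = 1835/1024

Δ: Δ0=-4, Δ1=9/2, Δ2=-5
row 1: diag=6, rhs=51; c'=1/3, d'=17/2
row 2: denom=6−2·1/3=16/3; d'=(-57−2·17/2)/(16/3)=-111/8
back: M2=-111/8
back: M1=17/2−1/3·-111/8=105/8
M: M0=0, M1=105/8, M2=-111/8, M3=0
seg 0: a=0, c=M0/2=0, d=(M1−M0)/(6·1)=35/16, b=Δ0−h0·(2M0+M1)/6=-99/16
seg 1: a=-4, c=M1/2=105/16, d=(M2−M1)/(6·2)=-9/4, b=Δ1−h1·(2M1+M2)/6=3/8
seg 2: a=5, c=M2/2=-111/16, d=(M3−M2)/(6·1)=37/16, b=Δ2−h2·(2M2+M3)/6=-3/8
t_q=15/4 → seg 2, τ=3/4; S=5+-3/8·τ+-111/16·τ²+37/16·τ³=1835/1024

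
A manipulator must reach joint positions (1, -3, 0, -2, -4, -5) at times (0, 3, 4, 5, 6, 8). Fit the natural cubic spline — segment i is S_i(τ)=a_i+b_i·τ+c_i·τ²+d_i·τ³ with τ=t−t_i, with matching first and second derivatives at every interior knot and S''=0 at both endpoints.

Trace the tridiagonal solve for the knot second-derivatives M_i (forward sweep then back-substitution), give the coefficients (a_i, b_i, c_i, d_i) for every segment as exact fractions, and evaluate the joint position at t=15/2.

Δ: Δ0=-4/3, Δ1=3, Δ2=-2, Δ3=-2, Δ4=-1/2
row 1: diag=8, rhs=26; c'=1/8, d'=13/4
row 2: denom=4−1·1/8=31/8; d'=(-30−1·13/4)/(31/8)=-266/31
row 3: denom=4−1·8/31=116/31; d'=(0−1·-266/31)/(116/31)=133/58
row 4: denom=6−1·31/116=665/116; d'=(9−1·133/58)/(665/116)=778/665
back: M4=778/665
back: M3=133/58−31/116·778/665=1317/665
back: M2=-266/31−8/31·1317/665=-6046/665
back: M1=13/4−1/8·-6046/665=2917/665
M: M0=0, M1=2917/665, M2=-6046/665, M3=1317/665, M4=778/665, M5=0
seg 0: a=1, c=M0/2=0, d=(M1−M0)/(6·3)=2917/11970, b=Δ0−h0·(2M0+M1)/6=-14071/3990
seg 1: a=-3, c=M1/2=2917/1330, d=(M2−M1)/(6·1)=-8963/3990, b=Δ1−h1·(2M1+M2)/6=6091/1995
seg 2: a=0, c=M2/2=-3023/665, d=(M3−M2)/(6·1)=7363/3990, b=Δ2−h2·(2M2+M3)/6=559/798
seg 3: a=-2, c=M3/2=1317/1330, d=(M4−M3)/(6·1)=-77/570, b=Δ3−h3·(2M3+M4)/6=-5696/1995
seg 4: a=-4, c=M4/2=389/665, d=(M5−M4)/(6·2)=-389/3990, b=Δ4−h4·(2M4+M5)/6=-5107/3990
t_q=15/2 → seg 4, τ=3/2; S=-4+-5107/3990·τ+389/665·τ²+-389/3990·τ³=-10497/2128

  seg 0: a=1 b=-14071/3990 c=0 d=2917/11970
  seg 1: a=-3 b=6091/1995 c=2917/1330 d=-8963/3990
  seg 2: a=0 b=559/798 c=-3023/665 d=7363/3990
  seg 3: a=-2 b=-5696/1995 c=1317/1330 d=-77/570
  seg 4: a=-4 b=-5107/3990 c=389/665 d=-389/3990
S(15/2) = -10497/2128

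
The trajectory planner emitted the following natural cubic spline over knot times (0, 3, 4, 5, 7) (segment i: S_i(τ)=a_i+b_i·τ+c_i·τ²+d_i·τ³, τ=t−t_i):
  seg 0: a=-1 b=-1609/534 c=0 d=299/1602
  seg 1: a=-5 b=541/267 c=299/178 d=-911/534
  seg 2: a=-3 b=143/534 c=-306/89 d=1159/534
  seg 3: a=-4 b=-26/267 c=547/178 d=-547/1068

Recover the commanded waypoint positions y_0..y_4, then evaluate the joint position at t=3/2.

y_0=-1 y_1=-5 y_2=-3 y_3=-4 y_4=4
S(3/2) = -6963/1424

y_0 = S_0(0) = a_0 = -1
y_1 = S_1(0) = a_1 = -5
y_2 = S_2(0) = a_2 = -3
y_3 = S_3(0) = a_3 = -4
y_4 = S_3(2) = 4
t_q=3/2 is in segment 0 (τ=3/2); S_0(τ)=-6963/1424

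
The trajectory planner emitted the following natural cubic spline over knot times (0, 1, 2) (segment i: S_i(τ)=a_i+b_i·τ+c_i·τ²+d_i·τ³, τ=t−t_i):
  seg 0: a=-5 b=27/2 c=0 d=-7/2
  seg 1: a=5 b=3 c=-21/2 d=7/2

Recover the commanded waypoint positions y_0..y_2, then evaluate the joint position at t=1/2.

y_0 = S_0(0) = a_0 = -5
y_1 = S_1(0) = a_1 = 5
y_2 = S_1(1) = 1
t_q=1/2 is in segment 0 (τ=1/2); S_0(τ)=21/16

y_0=-5 y_1=5 y_2=1
S(1/2) = 21/16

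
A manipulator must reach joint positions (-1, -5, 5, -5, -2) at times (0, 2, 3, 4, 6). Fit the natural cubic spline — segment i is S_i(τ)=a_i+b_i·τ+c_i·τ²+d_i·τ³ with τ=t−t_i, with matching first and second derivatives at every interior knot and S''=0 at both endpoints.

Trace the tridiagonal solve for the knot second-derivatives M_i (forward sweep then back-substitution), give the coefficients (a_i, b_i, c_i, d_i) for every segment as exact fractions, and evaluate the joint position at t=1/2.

Δ: Δ0=-2, Δ1=10, Δ2=-10, Δ3=3/2
row 1: diag=6, rhs=72; c'=1/6, d'=12
row 2: denom=4−1·1/6=23/6; d'=(-120−1·12)/(23/6)=-792/23
row 3: denom=6−1·6/23=132/23; d'=(69−1·-792/23)/(132/23)=793/44
back: M3=793/44
back: M2=-792/23−6/23·793/44=-861/22
back: M1=12−1/6·-861/22=815/44
M: M0=0, M1=815/44, M2=-861/22, M3=793/44, M4=0
seg 0: a=-1, c=M0/2=0, d=(M1−M0)/(6·2)=815/528, b=Δ0−h0·(2M0+M1)/6=-1079/132
seg 1: a=-5, c=M1/2=815/88, d=(M2−M1)/(6·1)=-2537/264, b=Δ1−h1·(2M1+M2)/6=683/66
seg 2: a=5, c=M2/2=-861/44, d=(M3−M2)/(6·1)=2515/264, b=Δ2−h2·(2M2+M3)/6=1/24
seg 3: a=-5, c=M3/2=793/88, d=(M4−M3)/(6·2)=-793/528, b=Δ3−h3·(2M3+M4)/6=-347/33
t_q=1/2 → seg 0, τ=1/2; S=-1+-1079/132·τ+0·τ²+815/528·τ³=-6891/1408

  seg 0: a=-1 b=-1079/132 c=0 d=815/528
  seg 1: a=-5 b=683/66 c=815/88 d=-2537/264
  seg 2: a=5 b=1/24 c=-861/44 d=2515/264
  seg 3: a=-5 b=-347/33 c=793/88 d=-793/528
S(1/2) = -6891/1408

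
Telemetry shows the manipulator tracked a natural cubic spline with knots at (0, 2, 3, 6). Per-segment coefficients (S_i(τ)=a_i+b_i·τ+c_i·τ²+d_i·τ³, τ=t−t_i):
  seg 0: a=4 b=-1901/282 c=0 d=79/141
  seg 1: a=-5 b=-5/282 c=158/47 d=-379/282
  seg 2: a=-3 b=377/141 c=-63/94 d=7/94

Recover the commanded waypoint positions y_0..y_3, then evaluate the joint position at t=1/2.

y_0=4 y_1=-5 y_2=-3 y_3=1
S(1/2) = 263/376

y_0 = S_0(0) = a_0 = 4
y_1 = S_1(0) = a_1 = -5
y_2 = S_2(0) = a_2 = -3
y_3 = S_2(3) = 1
t_q=1/2 is in segment 0 (τ=1/2); S_0(τ)=263/376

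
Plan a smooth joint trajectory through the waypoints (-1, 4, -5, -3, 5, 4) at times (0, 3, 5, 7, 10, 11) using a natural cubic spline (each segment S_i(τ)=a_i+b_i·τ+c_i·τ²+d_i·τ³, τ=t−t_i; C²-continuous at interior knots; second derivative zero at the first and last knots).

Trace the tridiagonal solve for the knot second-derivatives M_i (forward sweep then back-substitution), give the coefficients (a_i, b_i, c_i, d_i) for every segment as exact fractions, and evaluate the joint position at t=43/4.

  seg 0: a=-1 b=6809/1692 c=0 d=-3989/15228
  seg 1: a=4 b=-2579/846 c=-3989/1692 d=2761/3384
  seg 2: a=-5 b=-379/141 c=2147/846 d=-587/1692
  seg 3: a=-3 b=1396/423 c=193/423 d=-847/3807
  seg 4: a=5 b=13/423 c=-218/141 d=218/423
S(43/4) = 19721/4512

Δ: Δ0=5/3, Δ1=-9/2, Δ2=1, Δ3=8/3, Δ4=-1
row 1: diag=10, rhs=-37; c'=1/5, d'=-37/10
row 2: denom=8−2·1/5=38/5; d'=(33−2·-37/10)/(38/5)=101/19
row 3: denom=10−2·5/19=180/19; d'=(10−2·101/19)/(180/19)=-1/15
row 4: denom=8−3·19/60=141/20; d'=(-22−3·-1/15)/(141/20)=-436/141
back: M4=-436/141
back: M3=-1/15−19/60·-436/141=386/423
back: M2=101/19−5/19·386/423=2147/423
back: M1=-37/10−1/5·2147/423=-3989/846
M: M0=0, M1=-3989/846, M2=2147/423, M3=386/423, M4=-436/141, M5=0
seg 0: a=-1, c=M0/2=0, d=(M1−M0)/(6·3)=-3989/15228, b=Δ0−h0·(2M0+M1)/6=6809/1692
seg 1: a=4, c=M1/2=-3989/1692, d=(M2−M1)/(6·2)=2761/3384, b=Δ1−h1·(2M1+M2)/6=-2579/846
seg 2: a=-5, c=M2/2=2147/846, d=(M3−M2)/(6·2)=-587/1692, b=Δ2−h2·(2M2+M3)/6=-379/141
seg 3: a=-3, c=M3/2=193/423, d=(M4−M3)/(6·3)=-847/3807, b=Δ3−h3·(2M3+M4)/6=1396/423
seg 4: a=5, c=M4/2=-218/141, d=(M5−M4)/(6·1)=218/423, b=Δ4−h4·(2M4+M5)/6=13/423
t_q=43/4 → seg 4, τ=3/4; S=5+13/423·τ+-218/141·τ²+218/423·τ³=19721/4512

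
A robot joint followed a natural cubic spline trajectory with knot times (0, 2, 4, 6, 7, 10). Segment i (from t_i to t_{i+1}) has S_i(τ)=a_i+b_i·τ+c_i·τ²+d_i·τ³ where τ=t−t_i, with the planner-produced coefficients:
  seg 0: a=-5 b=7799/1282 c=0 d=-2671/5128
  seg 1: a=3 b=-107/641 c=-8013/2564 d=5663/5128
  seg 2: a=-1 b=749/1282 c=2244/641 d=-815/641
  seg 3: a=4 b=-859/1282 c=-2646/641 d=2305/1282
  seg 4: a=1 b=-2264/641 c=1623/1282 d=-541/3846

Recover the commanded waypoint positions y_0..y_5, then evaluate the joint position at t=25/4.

y_0 = S_0(0) = a_0 = -5
y_1 = S_1(0) = a_1 = 3
y_2 = S_2(0) = a_2 = -1
y_3 = S_3(0) = a_3 = 4
y_4 = S_4(0) = a_4 = 1
y_5 = S_4(3) = -2
t_q=25/4 is in segment 3 (τ=1/4); S_3(τ)=295585/82048

y_0=-5 y_1=3 y_2=-1 y_3=4 y_4=1 y_5=-2
S(25/4) = 295585/82048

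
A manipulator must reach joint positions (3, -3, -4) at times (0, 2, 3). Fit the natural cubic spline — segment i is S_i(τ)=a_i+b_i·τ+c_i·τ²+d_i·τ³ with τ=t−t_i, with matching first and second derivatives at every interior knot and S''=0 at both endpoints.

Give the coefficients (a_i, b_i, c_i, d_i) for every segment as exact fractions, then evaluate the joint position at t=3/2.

Δ: Δ0=-3, Δ1=-1
row 1: diag=6, rhs=12; c'=1/6, d'=2
back: M1=2
M: M0=0, M1=2, M2=0
seg 0: a=3, c=M0/2=0, d=(M1−M0)/(6·2)=1/6, b=Δ0−h0·(2M0+M1)/6=-11/3
seg 1: a=-3, c=M1/2=1, d=(M2−M1)/(6·1)=-1/3, b=Δ1−h1·(2M1+M2)/6=-5/3
t_q=3/2 → seg 0, τ=3/2; S=3+-11/3·τ+0·τ²+1/6·τ³=-31/16

  seg 0: a=3 b=-11/3 c=0 d=1/6
  seg 1: a=-3 b=-5/3 c=1 d=-1/3
S(3/2) = -31/16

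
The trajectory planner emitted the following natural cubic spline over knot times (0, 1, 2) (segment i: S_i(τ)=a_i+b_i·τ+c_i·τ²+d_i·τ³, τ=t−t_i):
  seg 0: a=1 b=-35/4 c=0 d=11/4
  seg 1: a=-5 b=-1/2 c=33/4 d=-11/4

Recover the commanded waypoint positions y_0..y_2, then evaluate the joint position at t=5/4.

y_0=1 y_1=-5 y_2=0
S(5/4) = -1191/256

y_0 = S_0(0) = a_0 = 1
y_1 = S_1(0) = a_1 = -5
y_2 = S_1(1) = 0
t_q=5/4 is in segment 1 (τ=1/4); S_1(τ)=-1191/256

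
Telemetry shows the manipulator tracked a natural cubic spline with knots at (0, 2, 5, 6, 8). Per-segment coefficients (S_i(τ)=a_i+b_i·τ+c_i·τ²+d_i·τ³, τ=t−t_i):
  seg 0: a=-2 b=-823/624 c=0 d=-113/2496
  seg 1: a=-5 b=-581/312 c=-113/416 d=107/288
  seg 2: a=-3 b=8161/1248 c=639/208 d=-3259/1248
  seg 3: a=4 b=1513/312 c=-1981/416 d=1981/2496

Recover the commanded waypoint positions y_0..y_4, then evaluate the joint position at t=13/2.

y_0 = S_0(0) = a_0 = -2
y_1 = S_1(0) = a_1 = -5
y_2 = S_2(0) = a_2 = -3
y_3 = S_3(0) = a_3 = 4
y_4 = S_3(2) = 1
t_q=13/2 is in segment 3 (τ=1/2); S_3(τ)=35499/6656

y_0=-2 y_1=-5 y_2=-3 y_3=4 y_4=1
S(13/2) = 35499/6656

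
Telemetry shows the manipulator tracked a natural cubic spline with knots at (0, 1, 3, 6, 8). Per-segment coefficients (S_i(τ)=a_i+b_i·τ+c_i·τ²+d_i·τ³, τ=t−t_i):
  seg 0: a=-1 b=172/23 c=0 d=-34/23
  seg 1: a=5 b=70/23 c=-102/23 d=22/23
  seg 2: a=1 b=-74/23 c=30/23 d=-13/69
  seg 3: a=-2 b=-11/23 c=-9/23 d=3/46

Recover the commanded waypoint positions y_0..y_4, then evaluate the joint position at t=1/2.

y_0=-1 y_1=5 y_2=1 y_3=-2 y_4=-4
S(1/2) = 235/92

y_0 = S_0(0) = a_0 = -1
y_1 = S_1(0) = a_1 = 5
y_2 = S_2(0) = a_2 = 1
y_3 = S_3(0) = a_3 = -2
y_4 = S_3(2) = -4
t_q=1/2 is in segment 0 (τ=1/2); S_0(τ)=235/92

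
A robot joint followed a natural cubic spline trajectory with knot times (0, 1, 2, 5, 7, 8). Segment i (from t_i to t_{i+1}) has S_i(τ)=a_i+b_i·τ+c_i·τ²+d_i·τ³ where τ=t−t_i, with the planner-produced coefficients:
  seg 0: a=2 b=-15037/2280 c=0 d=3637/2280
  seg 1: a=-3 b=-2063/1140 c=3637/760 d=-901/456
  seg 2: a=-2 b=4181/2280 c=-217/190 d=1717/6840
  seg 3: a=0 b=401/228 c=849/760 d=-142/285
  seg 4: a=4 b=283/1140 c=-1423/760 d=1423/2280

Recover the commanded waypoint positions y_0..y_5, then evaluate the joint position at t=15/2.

y_0 = S_0(0) = a_0 = 2
y_1 = S_1(0) = a_1 = -3
y_2 = S_2(0) = a_2 = -2
y_3 = S_3(0) = a_3 = 0
y_4 = S_4(0) = a_4 = 4
y_5 = S_4(1) = 3
t_q=15/2 is in segment 4 (τ=1/2); S_4(τ)=22703/6080

y_0=2 y_1=-3 y_2=-2 y_3=0 y_4=4 y_5=3
S(15/2) = 22703/6080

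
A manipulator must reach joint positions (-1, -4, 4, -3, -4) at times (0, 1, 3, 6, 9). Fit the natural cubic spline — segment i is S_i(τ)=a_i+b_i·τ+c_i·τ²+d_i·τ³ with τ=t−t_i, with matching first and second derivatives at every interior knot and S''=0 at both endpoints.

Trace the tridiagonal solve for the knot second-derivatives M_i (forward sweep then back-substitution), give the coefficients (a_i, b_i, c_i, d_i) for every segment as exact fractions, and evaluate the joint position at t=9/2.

  seg 0: a=-1 b=-2795/618 c=0 d=941/618
  seg 1: a=-4 b=14/309 c=941/206 d=-1601/1236
  seg 2: a=4 b=857/309 c=-330/103 d=464/927
  seg 3: a=-3 b=-907/309 c=134/103 d=-134/927
S(9/2) = 272/103

Δ: Δ0=-3, Δ1=4, Δ2=-7/3, Δ3=-1/3
row 1: diag=6, rhs=42; c'=1/3, d'=7
row 2: denom=10−2·1/3=28/3; d'=(-38−2·7)/(28/3)=-39/7
row 3: denom=12−3·9/28=309/28; d'=(12−3·-39/7)/(309/28)=268/103
back: M3=268/103
back: M2=-39/7−9/28·268/103=-660/103
back: M1=7−1/3·-660/103=941/103
M: M0=0, M1=941/103, M2=-660/103, M3=268/103, M4=0
seg 0: a=-1, c=M0/2=0, d=(M1−M0)/(6·1)=941/618, b=Δ0−h0·(2M0+M1)/6=-2795/618
seg 1: a=-4, c=M1/2=941/206, d=(M2−M1)/(6·2)=-1601/1236, b=Δ1−h1·(2M1+M2)/6=14/309
seg 2: a=4, c=M2/2=-330/103, d=(M3−M2)/(6·3)=464/927, b=Δ2−h2·(2M2+M3)/6=857/309
seg 3: a=-3, c=M3/2=134/103, d=(M4−M3)/(6·3)=-134/927, b=Δ3−h3·(2M3+M4)/6=-907/309
t_q=9/2 → seg 2, τ=3/2; S=4+857/309·τ+-330/103·τ²+464/927·τ³=272/103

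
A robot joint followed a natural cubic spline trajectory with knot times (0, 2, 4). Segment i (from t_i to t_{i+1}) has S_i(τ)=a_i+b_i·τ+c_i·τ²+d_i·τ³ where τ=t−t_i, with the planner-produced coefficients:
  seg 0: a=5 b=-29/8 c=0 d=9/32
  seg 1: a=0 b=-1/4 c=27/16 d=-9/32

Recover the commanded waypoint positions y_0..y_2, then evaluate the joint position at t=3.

y_0=5 y_1=0 y_2=4
S(3) = 37/32

y_0 = S_0(0) = a_0 = 5
y_1 = S_1(0) = a_1 = 0
y_2 = S_1(2) = 4
t_q=3 is in segment 1 (τ=1); S_1(τ)=37/32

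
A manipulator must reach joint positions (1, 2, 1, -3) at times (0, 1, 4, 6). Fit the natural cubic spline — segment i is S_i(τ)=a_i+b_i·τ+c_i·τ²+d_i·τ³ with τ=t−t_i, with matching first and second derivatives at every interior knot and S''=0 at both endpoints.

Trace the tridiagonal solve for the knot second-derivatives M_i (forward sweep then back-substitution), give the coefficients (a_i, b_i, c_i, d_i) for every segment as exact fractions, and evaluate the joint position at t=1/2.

  seg 0: a=1 b=238/213 c=0 d=-25/213
  seg 1: a=2 b=163/213 c=-25/71 d=-1/213
  seg 2: a=1 b=-314/213 c=-28/71 d=14/213
S(1/2) = 877/568

Δ: Δ0=1, Δ1=-1/3, Δ2=-2
row 1: diag=8, rhs=-8; c'=3/8, d'=-1
row 2: denom=10−3·3/8=71/8; d'=(-10−3·-1)/(71/8)=-56/71
back: M2=-56/71
back: M1=-1−3/8·-56/71=-50/71
M: M0=0, M1=-50/71, M2=-56/71, M3=0
seg 0: a=1, c=M0/2=0, d=(M1−M0)/(6·1)=-25/213, b=Δ0−h0·(2M0+M1)/6=238/213
seg 1: a=2, c=M1/2=-25/71, d=(M2−M1)/(6·3)=-1/213, b=Δ1−h1·(2M1+M2)/6=163/213
seg 2: a=1, c=M2/2=-28/71, d=(M3−M2)/(6·2)=14/213, b=Δ2−h2·(2M2+M3)/6=-314/213
t_q=1/2 → seg 0, τ=1/2; S=1+238/213·τ+0·τ²+-25/213·τ³=877/568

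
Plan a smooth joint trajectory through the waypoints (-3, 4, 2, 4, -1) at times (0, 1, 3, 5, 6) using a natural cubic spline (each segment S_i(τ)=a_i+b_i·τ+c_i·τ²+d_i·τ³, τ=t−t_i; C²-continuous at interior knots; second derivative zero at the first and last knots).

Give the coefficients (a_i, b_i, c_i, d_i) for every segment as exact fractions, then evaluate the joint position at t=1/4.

Δ: Δ0=7, Δ1=-1, Δ2=1, Δ3=-5
row 1: diag=6, rhs=-48; c'=1/3, d'=-8
row 2: denom=8−2·1/3=22/3; d'=(12−2·-8)/(22/3)=42/11
row 3: denom=6−2·3/11=60/11; d'=(-36−2·42/11)/(60/11)=-8
back: M3=-8
back: M2=42/11−3/11·-8=6
back: M1=-8−1/3·6=-10
M: M0=0, M1=-10, M2=6, M3=-8, M4=0
seg 0: a=-3, c=M0/2=0, d=(M1−M0)/(6·1)=-5/3, b=Δ0−h0·(2M0+M1)/6=26/3
seg 1: a=4, c=M1/2=-5, d=(M2−M1)/(6·2)=4/3, b=Δ1−h1·(2M1+M2)/6=11/3
seg 2: a=2, c=M2/2=3, d=(M3−M2)/(6·2)=-7/6, b=Δ2−h2·(2M2+M3)/6=-1/3
seg 3: a=4, c=M3/2=-4, d=(M4−M3)/(6·1)=4/3, b=Δ3−h3·(2M3+M4)/6=-7/3
t_q=1/4 → seg 0, τ=1/4; S=-3+26/3·τ+0·τ²+-5/3·τ³=-55/64

  seg 0: a=-3 b=26/3 c=0 d=-5/3
  seg 1: a=4 b=11/3 c=-5 d=4/3
  seg 2: a=2 b=-1/3 c=3 d=-7/6
  seg 3: a=4 b=-7/3 c=-4 d=4/3
S(1/4) = -55/64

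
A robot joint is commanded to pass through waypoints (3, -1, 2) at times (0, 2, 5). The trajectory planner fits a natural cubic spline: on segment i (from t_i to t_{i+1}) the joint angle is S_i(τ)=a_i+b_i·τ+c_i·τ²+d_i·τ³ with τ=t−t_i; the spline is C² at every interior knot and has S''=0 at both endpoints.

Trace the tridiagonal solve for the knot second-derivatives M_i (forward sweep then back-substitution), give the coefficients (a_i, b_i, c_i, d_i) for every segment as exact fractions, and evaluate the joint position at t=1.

Δ: Δ0=-2, Δ1=1
row 1: diag=10, rhs=18; c'=3/10, d'=9/5
back: M1=9/5
M: M0=0, M1=9/5, M2=0
seg 0: a=3, c=M0/2=0, d=(M1−M0)/(6·2)=3/20, b=Δ0−h0·(2M0+M1)/6=-13/5
seg 1: a=-1, c=M1/2=9/10, d=(M2−M1)/(6·3)=-1/10, b=Δ1−h1·(2M1+M2)/6=-4/5
t_q=1 → seg 0, τ=1; S=3+-13/5·τ+0·τ²+3/20·τ³=11/20

  seg 0: a=3 b=-13/5 c=0 d=3/20
  seg 1: a=-1 b=-4/5 c=9/10 d=-1/10
S(1) = 11/20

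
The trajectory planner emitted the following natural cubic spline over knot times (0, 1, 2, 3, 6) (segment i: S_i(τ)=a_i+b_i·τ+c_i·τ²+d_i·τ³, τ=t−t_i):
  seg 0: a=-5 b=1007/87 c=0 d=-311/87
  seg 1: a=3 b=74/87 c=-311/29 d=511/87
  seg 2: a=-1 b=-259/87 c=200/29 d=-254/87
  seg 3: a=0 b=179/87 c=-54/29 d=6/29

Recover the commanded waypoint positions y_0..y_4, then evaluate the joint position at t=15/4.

y_0 = S_0(0) = a_0 = -5
y_1 = S_1(0) = a_1 = 3
y_2 = S_2(0) = a_2 = -1
y_3 = S_3(0) = a_3 = 0
y_4 = S_3(3) = -5
t_q=15/4 is in segment 3 (τ=3/4); S_3(τ)=541/928

y_0=-5 y_1=3 y_2=-1 y_3=0 y_4=-5
S(15/4) = 541/928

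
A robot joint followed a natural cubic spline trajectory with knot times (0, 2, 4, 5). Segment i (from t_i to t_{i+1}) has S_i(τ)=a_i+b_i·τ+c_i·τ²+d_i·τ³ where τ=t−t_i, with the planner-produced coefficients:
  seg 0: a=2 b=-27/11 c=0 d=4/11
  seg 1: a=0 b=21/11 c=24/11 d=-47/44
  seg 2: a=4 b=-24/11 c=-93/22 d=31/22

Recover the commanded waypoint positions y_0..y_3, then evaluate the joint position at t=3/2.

y_0 = S_0(0) = a_0 = 2
y_1 = S_1(0) = a_1 = 0
y_2 = S_2(0) = a_2 = 4
y_3 = S_2(1) = -1
t_q=3/2 is in segment 0 (τ=3/2); S_0(τ)=-5/11

y_0=2 y_1=0 y_2=4 y_3=-1
S(3/2) = -5/11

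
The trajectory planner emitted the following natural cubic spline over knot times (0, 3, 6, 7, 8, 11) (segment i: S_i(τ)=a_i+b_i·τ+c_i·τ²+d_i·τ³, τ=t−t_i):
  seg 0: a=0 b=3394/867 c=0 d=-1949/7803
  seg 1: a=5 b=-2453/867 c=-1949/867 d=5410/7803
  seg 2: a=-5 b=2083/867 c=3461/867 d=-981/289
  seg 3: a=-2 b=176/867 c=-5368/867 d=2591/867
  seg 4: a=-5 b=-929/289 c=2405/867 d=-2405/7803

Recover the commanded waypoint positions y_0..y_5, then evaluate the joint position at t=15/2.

y_0 = S_0(0) = a_0 = 0
y_1 = S_1(0) = a_1 = 5
y_2 = S_2(0) = a_2 = -5
y_3 = S_3(0) = a_3 = -2
y_4 = S_4(0) = a_4 = -5
y_5 = S_4(3) = 2
t_q=15/2 is in segment 3 (τ=1/2); S_3(τ)=-21313/6936

y_0=0 y_1=5 y_2=-5 y_3=-2 y_4=-5 y_5=2
S(15/2) = -21313/6936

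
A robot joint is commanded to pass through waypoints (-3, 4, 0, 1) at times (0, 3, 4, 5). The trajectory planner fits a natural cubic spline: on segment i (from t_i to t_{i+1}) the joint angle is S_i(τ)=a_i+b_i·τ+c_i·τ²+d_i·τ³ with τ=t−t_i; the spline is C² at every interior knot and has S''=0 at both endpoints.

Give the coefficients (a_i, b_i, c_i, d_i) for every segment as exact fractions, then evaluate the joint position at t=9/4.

Δ: Δ0=7/3, Δ1=-4, Δ2=1
row 1: diag=8, rhs=-38; c'=1/8, d'=-19/4
row 2: denom=4−1·1/8=31/8; d'=(30−1·-19/4)/(31/8)=278/31
back: M2=278/31
back: M1=-19/4−1/8·278/31=-182/31
M: M0=0, M1=-182/31, M2=278/31, M3=0
seg 0: a=-3, c=M0/2=0, d=(M1−M0)/(6·3)=-91/279, b=Δ0−h0·(2M0+M1)/6=490/93
seg 1: a=4, c=M1/2=-91/31, d=(M2−M1)/(6·1)=230/93, b=Δ1−h1·(2M1+M2)/6=-329/93
seg 2: a=0, c=M2/2=139/31, d=(M3−M2)/(6·1)=-139/93, b=Δ2−h2·(2M2+M3)/6=-185/93
t_q=9/4 → seg 0, τ=9/4; S=-3+490/93·τ+0·τ²+-91/279·τ³=10197/1984

  seg 0: a=-3 b=490/93 c=0 d=-91/279
  seg 1: a=4 b=-329/93 c=-91/31 d=230/93
  seg 2: a=0 b=-185/93 c=139/31 d=-139/93
S(9/4) = 10197/1984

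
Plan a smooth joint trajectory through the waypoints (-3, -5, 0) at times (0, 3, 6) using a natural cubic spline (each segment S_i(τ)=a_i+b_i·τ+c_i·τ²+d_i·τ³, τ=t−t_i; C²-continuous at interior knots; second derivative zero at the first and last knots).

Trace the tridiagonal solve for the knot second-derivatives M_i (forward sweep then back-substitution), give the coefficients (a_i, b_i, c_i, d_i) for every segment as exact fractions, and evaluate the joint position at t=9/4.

  seg 0: a=-3 b=-5/4 c=0 d=7/108
  seg 1: a=-5 b=1/2 c=7/12 d=-7/108
S(9/4) = -1299/256

Δ: Δ0=-2/3, Δ1=5/3
row 1: diag=12, rhs=14; c'=1/4, d'=7/6
back: M1=7/6
M: M0=0, M1=7/6, M2=0
seg 0: a=-3, c=M0/2=0, d=(M1−M0)/(6·3)=7/108, b=Δ0−h0·(2M0+M1)/6=-5/4
seg 1: a=-5, c=M1/2=7/12, d=(M2−M1)/(6·3)=-7/108, b=Δ1−h1·(2M1+M2)/6=1/2
t_q=9/4 → seg 0, τ=9/4; S=-3+-5/4·τ+0·τ²+7/108·τ³=-1299/256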